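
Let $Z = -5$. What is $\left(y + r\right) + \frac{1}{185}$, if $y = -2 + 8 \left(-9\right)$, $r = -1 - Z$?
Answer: $- \frac{12949}{185} \approx -69.995$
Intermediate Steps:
$r = 4$ ($r = -1 - -5 = -1 + 5 = 4$)
$y = -74$ ($y = -2 - 72 = -74$)
$\left(y + r\right) + \frac{1}{185} = \left(-74 + 4\right) + \frac{1}{185} = -70 + \frac{1}{185} = - \frac{12949}{185}$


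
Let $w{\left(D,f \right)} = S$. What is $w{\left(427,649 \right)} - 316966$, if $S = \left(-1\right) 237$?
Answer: $-317203$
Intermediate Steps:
$S = -237$
$w{\left(D,f \right)} = -237$
$w{\left(427,649 \right)} - 316966 = -237 - 316966 = -317203$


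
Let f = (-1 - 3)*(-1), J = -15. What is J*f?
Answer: -60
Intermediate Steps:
f = 4 (f = -4*(-1) = 4)
J*f = -15*4 = -60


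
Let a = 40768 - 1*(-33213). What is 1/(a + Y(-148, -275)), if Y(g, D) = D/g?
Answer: 148/10949463 ≈ 1.3517e-5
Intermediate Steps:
a = 73981 (a = 40768 + 33213 = 73981)
1/(a + Y(-148, -275)) = 1/(73981 - 275/(-148)) = 1/(73981 - 275*(-1/148)) = 1/(73981 + 275/148) = 1/(10949463/148) = 148/10949463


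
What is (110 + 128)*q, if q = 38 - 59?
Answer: -4998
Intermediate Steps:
q = -21
(110 + 128)*q = (110 + 128)*(-21) = 238*(-21) = -4998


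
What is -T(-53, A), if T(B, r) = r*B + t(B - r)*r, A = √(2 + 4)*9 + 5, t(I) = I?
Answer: 1041 + 1044*√6 ≈ 3598.3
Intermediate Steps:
A = 5 + 9*√6 (A = √6*9 + 5 = 9*√6 + 5 = 5 + 9*√6 ≈ 27.045)
T(B, r) = B*r + r*(B - r) (T(B, r) = r*B + (B - r)*r = B*r + r*(B - r))
-T(-53, A) = -(5 + 9*√6)*(-(5 + 9*√6) + 2*(-53)) = -(5 + 9*√6)*((-5 - 9*√6) - 106) = -(5 + 9*√6)*(-111 - 9*√6) = -(-111 - 9*√6)*(5 + 9*√6)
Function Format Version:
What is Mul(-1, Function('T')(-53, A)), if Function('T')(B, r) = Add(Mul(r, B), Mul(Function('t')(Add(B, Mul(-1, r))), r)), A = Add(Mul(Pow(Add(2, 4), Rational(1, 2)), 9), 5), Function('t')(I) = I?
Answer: Add(1041, Mul(1044, Pow(6, Rational(1, 2)))) ≈ 3598.3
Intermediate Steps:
A = Add(5, Mul(9, Pow(6, Rational(1, 2)))) (A = Add(Mul(Pow(6, Rational(1, 2)), 9), 5) = Add(Mul(9, Pow(6, Rational(1, 2))), 5) = Add(5, Mul(9, Pow(6, Rational(1, 2)))) ≈ 27.045)
Function('T')(B, r) = Add(Mul(B, r), Mul(r, Add(B, Mul(-1, r)))) (Function('T')(B, r) = Add(Mul(r, B), Mul(Add(B, Mul(-1, r)), r)) = Add(Mul(B, r), Mul(r, Add(B, Mul(-1, r)))))
Mul(-1, Function('T')(-53, A)) = Mul(-1, Mul(Add(5, Mul(9, Pow(6, Rational(1, 2)))), Add(Mul(-1, Add(5, Mul(9, Pow(6, Rational(1, 2))))), Mul(2, -53)))) = Mul(-1, Mul(Add(5, Mul(9, Pow(6, Rational(1, 2)))), Add(Add(-5, Mul(-9, Pow(6, Rational(1, 2)))), -106))) = Mul(-1, Mul(Add(5, Mul(9, Pow(6, Rational(1, 2)))), Add(-111, Mul(-9, Pow(6, Rational(1, 2)))))) = Mul(-1, Mul(Add(-111, Mul(-9, Pow(6, Rational(1, 2)))), Add(5, Mul(9, Pow(6, Rational(1, 2)))))) = Mul(-1, Add(-111, Mul(-9, Pow(6, Rational(1, 2)))), Add(5, Mul(9, Pow(6, Rational(1, 2)))))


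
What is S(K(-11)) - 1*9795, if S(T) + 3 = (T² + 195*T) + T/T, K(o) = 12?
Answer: -7313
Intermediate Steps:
S(T) = -2 + T² + 195*T (S(T) = -3 + ((T² + 195*T) + T/T) = -3 + ((T² + 195*T) + 1) = -3 + (1 + T² + 195*T) = -2 + T² + 195*T)
S(K(-11)) - 1*9795 = (-2 + 12² + 195*12) - 1*9795 = (-2 + 144 + 2340) - 9795 = 2482 - 9795 = -7313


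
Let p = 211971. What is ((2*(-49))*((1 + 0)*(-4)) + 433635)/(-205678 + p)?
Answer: 434027/6293 ≈ 68.970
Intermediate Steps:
((2*(-49))*((1 + 0)*(-4)) + 433635)/(-205678 + p) = ((2*(-49))*((1 + 0)*(-4)) + 433635)/(-205678 + 211971) = (-98*(-4) + 433635)/6293 = (-98*(-4) + 433635)*(1/6293) = (392 + 433635)*(1/6293) = 434027*(1/6293) = 434027/6293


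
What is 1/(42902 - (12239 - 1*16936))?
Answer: 1/47599 ≈ 2.1009e-5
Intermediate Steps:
1/(42902 - (12239 - 1*16936)) = 1/(42902 - (12239 - 16936)) = 1/(42902 - 1*(-4697)) = 1/(42902 + 4697) = 1/47599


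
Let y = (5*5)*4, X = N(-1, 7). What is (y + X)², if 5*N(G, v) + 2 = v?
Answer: 10201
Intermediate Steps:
N(G, v) = -⅖ + v/5
X = 1 (X = -⅖ + (⅕)*7 = -⅖ + 7/5 = 1)
y = 100 (y = 25*4 = 100)
(y + X)² = (100 + 1)² = 101² = 10201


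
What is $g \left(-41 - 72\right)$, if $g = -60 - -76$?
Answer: $-1808$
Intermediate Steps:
$g = 16$ ($g = -60 + 76 = 16$)
$g \left(-41 - 72\right) = 16 \left(-41 - 72\right) = 16 \left(-113\right) = -1808$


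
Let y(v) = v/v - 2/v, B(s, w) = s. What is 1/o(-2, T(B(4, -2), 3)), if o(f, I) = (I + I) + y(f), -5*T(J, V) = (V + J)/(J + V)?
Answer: 5/8 ≈ 0.62500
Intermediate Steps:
T(J, V) = -⅕ (T(J, V) = -(V + J)/(5*(J + V)) = -(J + V)/(5*(J + V)) = -⅕*1 = -⅕)
y(v) = 1 - 2/v
o(f, I) = 2*I + (-2 + f)/f (o(f, I) = (I + I) + (-2 + f)/f = 2*I + (-2 + f)/f)
1/o(-2, T(B(4, -2), 3)) = 1/(1 - 2/(-2) + 2*(-⅕)) = 1/(1 - 2*(-½) - ⅖) = 1/(1 + 1 - ⅖) = 1/(8/5) = 5/8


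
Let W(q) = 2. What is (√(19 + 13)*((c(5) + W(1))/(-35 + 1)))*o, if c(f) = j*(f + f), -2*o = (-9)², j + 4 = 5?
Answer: 972*√2/17 ≈ 80.860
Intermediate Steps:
j = 1 (j = -4 + 5 = 1)
o = -81/2 (o = -½*(-9)² = -½*81 = -81/2 ≈ -40.500)
c(f) = 2*f (c(f) = 1*(f + f) = 1*(2*f) = 2*f)
(√(19 + 13)*((c(5) + W(1))/(-35 + 1)))*o = (√(19 + 13)*((2*5 + 2)/(-35 + 1)))*(-81/2) = (√32*((10 + 2)/(-34)))*(-81/2) = ((4*√2)*(12*(-1/34)))*(-81/2) = ((4*√2)*(-6/17))*(-81/2) = -24*√2/17*(-81/2) = 972*√2/17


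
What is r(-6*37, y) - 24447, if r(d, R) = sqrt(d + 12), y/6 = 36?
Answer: -24447 + I*sqrt(210) ≈ -24447.0 + 14.491*I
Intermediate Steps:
y = 216 (y = 6*36 = 216)
r(d, R) = sqrt(12 + d)
r(-6*37, y) - 24447 = sqrt(12 - 6*37) - 24447 = sqrt(12 - 222) - 24447 = sqrt(-210) - 24447 = I*sqrt(210) - 24447 = -24447 + I*sqrt(210)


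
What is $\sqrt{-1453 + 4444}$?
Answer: $\sqrt{2991} \approx 54.69$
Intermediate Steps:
$\sqrt{-1453 + 4444} = \sqrt{2991}$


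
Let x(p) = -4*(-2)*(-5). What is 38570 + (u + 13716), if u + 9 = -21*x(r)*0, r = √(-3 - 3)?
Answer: 52277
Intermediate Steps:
r = I*√6 (r = √(-6) = I*√6 ≈ 2.4495*I)
x(p) = -40 (x(p) = 8*(-5) = -40)
u = -9 (u = -9 - 21*(-40)*0 = -9 + 840*0 = -9 + 0 = -9)
38570 + (u + 13716) = 38570 + (-9 + 13716) = 38570 + 13707 = 52277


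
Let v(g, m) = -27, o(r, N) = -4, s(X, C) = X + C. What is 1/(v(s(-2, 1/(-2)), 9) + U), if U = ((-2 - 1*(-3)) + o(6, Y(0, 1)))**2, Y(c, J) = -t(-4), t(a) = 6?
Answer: -1/18 ≈ -0.055556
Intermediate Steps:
Y(c, J) = -6 (Y(c, J) = -1*6 = -6)
s(X, C) = C + X
U = 9 (U = ((-2 - 1*(-3)) - 4)**2 = ((-2 + 3) - 4)**2 = (1 - 4)**2 = (-3)**2 = 9)
1/(v(s(-2, 1/(-2)), 9) + U) = 1/(-27 + 9) = 1/(-18) = -1/18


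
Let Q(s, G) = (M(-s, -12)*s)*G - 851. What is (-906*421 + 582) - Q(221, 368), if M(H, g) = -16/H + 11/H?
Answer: -381833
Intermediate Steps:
M(H, g) = -5/H
Q(s, G) = -851 + 5*G (Q(s, G) = ((-5*(-1/s))*s)*G - 851 = ((-(-5)/s)*s)*G - 851 = ((5/s)*s)*G - 851 = 5*G - 851 = -851 + 5*G)
(-906*421 + 582) - Q(221, 368) = (-906*421 + 582) - (-851 + 5*368) = (-381426 + 582) - (-851 + 1840) = -380844 - 1*989 = -380844 - 989 = -381833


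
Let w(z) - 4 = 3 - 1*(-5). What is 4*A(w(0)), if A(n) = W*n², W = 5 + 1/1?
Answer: 3456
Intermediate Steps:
w(z) = 12 (w(z) = 4 + (3 - 1*(-5)) = 4 + (3 + 5) = 4 + 8 = 12)
W = 6 (W = 5 + 1 = 6)
A(n) = 6*n²
4*A(w(0)) = 4*(6*12²) = 4*(6*144) = 4*864 = 3456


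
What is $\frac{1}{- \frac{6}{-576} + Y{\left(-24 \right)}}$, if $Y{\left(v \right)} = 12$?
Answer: $\frac{96}{1153} \approx 0.083261$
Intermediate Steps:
$\frac{1}{- \frac{6}{-576} + Y{\left(-24 \right)}} = \frac{1}{- \frac{6}{-576} + 12} = \frac{1}{\left(-6\right) \left(- \frac{1}{576}\right) + 12} = \frac{1}{\frac{1}{96} + 12} = \frac{1}{\frac{1153}{96}} = \frac{96}{1153}$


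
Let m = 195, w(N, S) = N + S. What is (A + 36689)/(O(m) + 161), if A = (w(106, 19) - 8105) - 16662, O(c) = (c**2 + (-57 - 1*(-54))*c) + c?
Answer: 12047/37796 ≈ 0.31874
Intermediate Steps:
O(c) = c**2 - 2*c (O(c) = (c**2 + (-57 + 54)*c) + c = (c**2 - 3*c) + c = c**2 - 2*c)
A = -24642 (A = ((106 + 19) - 8105) - 16662 = (125 - 8105) - 16662 = -7980 - 16662 = -24642)
(A + 36689)/(O(m) + 161) = (-24642 + 36689)/(195*(-2 + 195) + 161) = 12047/(195*193 + 161) = 12047/(37635 + 161) = 12047/37796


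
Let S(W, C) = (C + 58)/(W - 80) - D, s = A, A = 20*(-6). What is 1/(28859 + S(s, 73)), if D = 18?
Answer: 200/5768069 ≈ 3.4674e-5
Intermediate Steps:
A = -120
s = -120
S(W, C) = -18 + (58 + C)/(-80 + W) (S(W, C) = (C + 58)/(W - 80) - 1*18 = (58 + C)/(-80 + W) - 18 = -18 + (58 + C)/(-80 + W))
1/(28859 + S(s, 73)) = 1/(28859 + (1498 + 73 - 18*(-120))/(-80 - 120)) = 1/(28859 + (1498 + 73 + 2160)/(-200)) = 1/(28859 - 1/200*3731) = 1/(28859 - 3731/200) = 1/(5768069/200) = 200/5768069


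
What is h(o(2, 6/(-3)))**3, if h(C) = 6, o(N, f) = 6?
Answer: 216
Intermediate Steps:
h(o(2, 6/(-3)))**3 = 6**3 = 216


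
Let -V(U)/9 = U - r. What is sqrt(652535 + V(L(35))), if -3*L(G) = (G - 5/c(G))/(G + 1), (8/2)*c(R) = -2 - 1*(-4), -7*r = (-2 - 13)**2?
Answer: sqrt(1150565115)/42 ≈ 807.62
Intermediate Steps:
r = -225/7 (r = -(-2 - 13)**2/7 = -1/7*(-15)**2 = -1/7*225 = -225/7 ≈ -32.143)
c(R) = 1/2 (c(R) = (-2 - 1*(-4))/4 = (-2 + 4)/4 = (1/4)*2 = 1/2)
L(G) = -(-10 + G)/(3*(1 + G)) (L(G) = -(G - 5/1/2)/(3*(G + 1)) = -(G - 5*2)/(3*(1 + G)) = -(G - 10)/(3*(1 + G)) = -(-10 + G)/(3*(1 + G)))
V(U) = -2025/7 - 9*U (V(U) = -9*(U - 1*(-225/7)) = -9*(U + 225/7) = -9*(225/7 + U) = -2025/7 - 9*U)
sqrt(652535 + V(L(35))) = sqrt(652535 + (-2025/7 - 3*(10 - 1*35)/(1 + 35))) = sqrt(652535 + (-2025/7 - 3*(10 - 35)/36)) = sqrt(652535 + (-2025/7 - 3*(-25)/36)) = sqrt(652535 + (-2025/7 - 9*(-25/108))) = sqrt(652535 + (-2025/7 + 25/12)) = sqrt(652535 - 24125/84) = sqrt(54788815/84) = sqrt(1150565115)/42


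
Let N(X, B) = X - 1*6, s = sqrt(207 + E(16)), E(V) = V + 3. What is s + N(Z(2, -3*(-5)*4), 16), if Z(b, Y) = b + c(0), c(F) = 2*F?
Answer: -4 + sqrt(226) ≈ 11.033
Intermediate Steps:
E(V) = 3 + V
s = sqrt(226) (s = sqrt(207 + (3 + 16)) = sqrt(207 + 19) = sqrt(226) ≈ 15.033)
Z(b, Y) = b (Z(b, Y) = b + 2*0 = b + 0 = b)
N(X, B) = -6 + X (N(X, B) = X - 6 = -6 + X)
s + N(Z(2, -3*(-5)*4), 16) = sqrt(226) + (-6 + 2) = sqrt(226) - 4 = -4 + sqrt(226)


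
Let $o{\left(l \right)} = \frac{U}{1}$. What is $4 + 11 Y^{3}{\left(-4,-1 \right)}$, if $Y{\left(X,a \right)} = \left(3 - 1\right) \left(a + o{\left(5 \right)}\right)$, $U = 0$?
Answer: $-84$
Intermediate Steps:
$o{\left(l \right)} = 0$ ($o{\left(l \right)} = \frac{0}{1} = 0 \cdot 1 = 0$)
$Y{\left(X,a \right)} = 2 a$ ($Y{\left(X,a \right)} = \left(3 - 1\right) \left(a + 0\right) = 2 a$)
$4 + 11 Y^{3}{\left(-4,-1 \right)} = 4 + 11 \left(2 \left(-1\right)\right)^{3} = 4 + 11 \left(-2\right)^{3} = 4 + 11 \left(-8\right) = 4 - 88 = -84$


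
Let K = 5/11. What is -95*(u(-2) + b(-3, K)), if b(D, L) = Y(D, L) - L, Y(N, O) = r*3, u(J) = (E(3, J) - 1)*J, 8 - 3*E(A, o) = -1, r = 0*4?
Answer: 4655/11 ≈ 423.18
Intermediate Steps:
r = 0
E(A, o) = 3 (E(A, o) = 8/3 - 1/3*(-1) = 8/3 + 1/3 = 3)
u(J) = 2*J (u(J) = (3 - 1)*J = 2*J)
Y(N, O) = 0 (Y(N, O) = 0*3 = 0)
K = 5/11 (K = 5*(1/11) = 5/11 ≈ 0.45455)
b(D, L) = -L (b(D, L) = 0 - L = -L)
-95*(u(-2) + b(-3, K)) = -95*(2*(-2) - 1*5/11) = -95*(-4 - 5/11) = -95*(-49/11) = 4655/11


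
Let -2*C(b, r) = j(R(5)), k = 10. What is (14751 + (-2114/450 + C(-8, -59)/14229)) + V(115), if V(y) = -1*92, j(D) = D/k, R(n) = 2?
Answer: 10425803311/711450 ≈ 14654.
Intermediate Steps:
j(D) = D/10
C(b, r) = -⅒ (C(b, r) = -2/20 = -½*⅕ = -⅒)
V(y) = -92
(14751 + (-2114/450 + C(-8, -59)/14229)) + V(115) = (14751 + (-2114/450 - ⅒/14229)) - 92 = (14751 + (-2114*1/450 - ⅒*1/14229)) - 92 = (14751 + (-1057/225 - 1/142290)) - 92 = (14751 - 3342239/711450) - 92 = 10491256711/711450 - 92 = 10425803311/711450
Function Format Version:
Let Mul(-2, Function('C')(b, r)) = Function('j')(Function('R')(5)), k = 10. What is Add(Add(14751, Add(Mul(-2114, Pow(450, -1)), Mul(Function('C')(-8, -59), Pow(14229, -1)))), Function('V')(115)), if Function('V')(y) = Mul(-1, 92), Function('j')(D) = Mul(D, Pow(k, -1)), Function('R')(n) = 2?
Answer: Rational(10425803311, 711450) ≈ 14654.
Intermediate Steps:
Function('j')(D) = Mul(Rational(1, 10), D) (Function('j')(D) = Mul(D, Pow(10, -1)) = Mul(D, Rational(1, 10)) = Mul(Rational(1, 10), D))
Function('C')(b, r) = Rational(-1, 10) (Function('C')(b, r) = Mul(Rational(-1, 2), Mul(Rational(1, 10), 2)) = Mul(Rational(-1, 2), Rational(1, 5)) = Rational(-1, 10))
Function('V')(y) = -92
Add(Add(14751, Add(Mul(-2114, Pow(450, -1)), Mul(Function('C')(-8, -59), Pow(14229, -1)))), Function('V')(115)) = Add(Add(14751, Add(Mul(-2114, Pow(450, -1)), Mul(Rational(-1, 10), Pow(14229, -1)))), -92) = Add(Add(14751, Add(Mul(-2114, Rational(1, 450)), Mul(Rational(-1, 10), Rational(1, 14229)))), -92) = Add(Add(14751, Add(Rational(-1057, 225), Rational(-1, 142290))), -92) = Add(Add(14751, Rational(-3342239, 711450)), -92) = Add(Rational(10491256711, 711450), -92) = Rational(10425803311, 711450)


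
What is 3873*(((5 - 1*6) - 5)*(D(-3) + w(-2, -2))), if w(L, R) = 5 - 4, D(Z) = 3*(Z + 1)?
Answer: 116190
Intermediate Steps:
D(Z) = 3 + 3*Z (D(Z) = 3*(1 + Z) = 3 + 3*Z)
w(L, R) = 1
3873*(((5 - 1*6) - 5)*(D(-3) + w(-2, -2))) = 3873*(((5 - 1*6) - 5)*((3 + 3*(-3)) + 1)) = 3873*(((5 - 6) - 5)*((3 - 9) + 1)) = 3873*((-1 - 5)*(-6 + 1)) = 3873*(-6*(-5)) = 3873*30 = 116190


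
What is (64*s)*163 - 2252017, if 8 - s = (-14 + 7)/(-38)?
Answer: -41239171/19 ≈ -2.1705e+6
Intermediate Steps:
s = 297/38 (s = 8 - (-14 + 7)/(-38) = 8 - (-7)*(-1)/38 = 8 - 1*7/38 = 8 - 7/38 = 297/38 ≈ 7.8158)
(64*s)*163 - 2252017 = (64*(297/38))*163 - 2252017 = (9504/19)*163 - 2252017 = 1549152/19 - 2252017 = -41239171/19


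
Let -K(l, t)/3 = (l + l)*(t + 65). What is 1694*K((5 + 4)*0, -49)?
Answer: 0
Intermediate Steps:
K(l, t) = -6*l*(65 + t) (K(l, t) = -3*(l + l)*(t + 65) = -3*2*l*(65 + t) = -6*l*(65 + t))
1694*K((5 + 4)*0, -49) = 1694*(-6*(5 + 4)*0*(65 - 49)) = 1694*(-6*9*0*16) = 1694*(-6*0*16) = 1694*0 = 0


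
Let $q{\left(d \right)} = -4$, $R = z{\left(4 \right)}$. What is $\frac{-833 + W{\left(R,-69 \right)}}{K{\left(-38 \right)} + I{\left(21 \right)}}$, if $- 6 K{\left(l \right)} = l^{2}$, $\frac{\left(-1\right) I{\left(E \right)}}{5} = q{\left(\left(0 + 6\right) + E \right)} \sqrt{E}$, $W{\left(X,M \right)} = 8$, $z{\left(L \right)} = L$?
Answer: $\frac{893475}{222842} + \frac{37125 \sqrt{21}}{111421} \approx 5.5363$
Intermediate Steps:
$R = 4$
$I{\left(E \right)} = 20 \sqrt{E}$ ($I{\left(E \right)} = - 5 \left(- 4 \sqrt{E}\right) = 20 \sqrt{E}$)
$K{\left(l \right)} = - \frac{l^{2}}{6}$
$\frac{-833 + W{\left(R,-69 \right)}}{K{\left(-38 \right)} + I{\left(21 \right)}} = \frac{-833 + 8}{- \frac{\left(-38\right)^{2}}{6} + 20 \sqrt{21}} = - \frac{825}{\left(- \frac{1}{6}\right) 1444 + 20 \sqrt{21}} = - \frac{825}{- \frac{722}{3} + 20 \sqrt{21}}$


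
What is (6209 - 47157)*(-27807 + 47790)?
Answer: -818263884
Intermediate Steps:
(6209 - 47157)*(-27807 + 47790) = -40948*19983 = -818263884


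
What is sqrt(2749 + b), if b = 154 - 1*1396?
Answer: sqrt(1507) ≈ 38.820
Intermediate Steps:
b = -1242 (b = 154 - 1396 = -1242)
sqrt(2749 + b) = sqrt(2749 - 1242) = sqrt(1507)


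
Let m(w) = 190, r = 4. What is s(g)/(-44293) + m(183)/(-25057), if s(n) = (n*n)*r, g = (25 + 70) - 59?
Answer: -138311158/1109849701 ≈ -0.12462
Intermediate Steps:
g = 36 (g = 95 - 59 = 36)
s(n) = 4*n² (s(n) = (n*n)*4 = n²*4 = 4*n²)
s(g)/(-44293) + m(183)/(-25057) = (4*36²)/(-44293) + 190/(-25057) = (4*1296)*(-1/44293) + 190*(-1/25057) = 5184*(-1/44293) - 190/25057 = -5184/44293 - 190/25057 = -138311158/1109849701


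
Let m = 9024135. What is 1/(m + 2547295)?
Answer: 1/11571430 ≈ 8.6420e-8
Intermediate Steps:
1/(m + 2547295) = 1/(9024135 + 2547295) = 1/11571430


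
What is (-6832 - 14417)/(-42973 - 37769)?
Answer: 7083/26914 ≈ 0.26317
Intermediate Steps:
(-6832 - 14417)/(-42973 - 37769) = -21249/(-80742) = -21249*(-1/80742) = 7083/26914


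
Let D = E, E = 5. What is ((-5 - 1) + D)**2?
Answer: 1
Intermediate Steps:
D = 5
((-5 - 1) + D)**2 = ((-5 - 1) + 5)**2 = (-6 + 5)**2 = (-1)**2 = 1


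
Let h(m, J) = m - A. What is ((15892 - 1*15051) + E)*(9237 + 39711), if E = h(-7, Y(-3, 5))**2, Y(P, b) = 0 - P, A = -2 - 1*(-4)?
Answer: 45130056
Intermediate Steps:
A = 2 (A = -2 + 4 = 2)
Y(P, b) = -P
h(m, J) = -2 + m (h(m, J) = m - 1*2 = m - 2 = -2 + m)
E = 81 (E = (-2 - 7)**2 = (-9)**2 = 81)
((15892 - 1*15051) + E)*(9237 + 39711) = ((15892 - 1*15051) + 81)*(9237 + 39711) = ((15892 - 15051) + 81)*48948 = (841 + 81)*48948 = 922*48948 = 45130056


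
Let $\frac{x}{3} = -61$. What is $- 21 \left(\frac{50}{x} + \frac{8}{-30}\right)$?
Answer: $\frac{3458}{305} \approx 11.338$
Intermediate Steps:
$x = -183$ ($x = 3 \left(-61\right) = -183$)
$- 21 \left(\frac{50}{x} + \frac{8}{-30}\right) = - 21 \left(\frac{50}{-183} + \frac{8}{-30}\right) = - 21 \left(50 \left(- \frac{1}{183}\right) + 8 \left(- \frac{1}{30}\right)\right) = - 21 \left(- \frac{50}{183} - \frac{4}{15}\right) = \left(-21\right) \left(- \frac{494}{915}\right) = \frac{3458}{305}$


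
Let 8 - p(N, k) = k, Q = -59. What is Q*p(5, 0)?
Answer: -472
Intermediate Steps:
p(N, k) = 8 - k
Q*p(5, 0) = -59*(8 - 1*0) = -59*(8 + 0) = -59*8 = -472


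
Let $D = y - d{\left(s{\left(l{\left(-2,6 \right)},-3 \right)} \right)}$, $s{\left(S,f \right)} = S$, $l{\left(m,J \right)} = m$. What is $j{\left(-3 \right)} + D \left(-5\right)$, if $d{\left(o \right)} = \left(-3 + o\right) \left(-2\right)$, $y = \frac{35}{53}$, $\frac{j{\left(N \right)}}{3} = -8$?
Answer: $\frac{1203}{53} \approx 22.698$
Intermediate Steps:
$j{\left(N \right)} = -24$ ($j{\left(N \right)} = 3 \left(-8\right) = -24$)
$y = \frac{35}{53}$ ($y = 35 \cdot \frac{1}{53} = \frac{35}{53} \approx 0.66038$)
$d{\left(o \right)} = 6 - 2 o$
$D = - \frac{495}{53}$ ($D = \frac{35}{53} - \left(6 - -4\right) = \frac{35}{53} - \left(6 + 4\right) = \frac{35}{53} - 10 = - \frac{495}{53} \approx -9.3396$)
$j{\left(-3 \right)} + D \left(-5\right) = -24 - - \frac{2475}{53} = -24 + \frac{2475}{53} = \frac{1203}{53}$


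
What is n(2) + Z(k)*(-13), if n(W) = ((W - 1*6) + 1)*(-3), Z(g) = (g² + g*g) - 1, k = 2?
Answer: -82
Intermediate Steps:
Z(g) = -1 + 2*g² (Z(g) = (g² + g²) - 1 = 2*g² - 1 = -1 + 2*g²)
n(W) = 15 - 3*W (n(W) = ((W - 6) + 1)*(-3) = ((-6 + W) + 1)*(-3) = (-5 + W)*(-3) = 15 - 3*W)
n(2) + Z(k)*(-13) = (15 - 3*2) + (-1 + 2*2²)*(-13) = (15 - 6) + (-1 + 2*4)*(-13) = 9 + (-1 + 8)*(-13) = 9 + 7*(-13) = 9 - 91 = -82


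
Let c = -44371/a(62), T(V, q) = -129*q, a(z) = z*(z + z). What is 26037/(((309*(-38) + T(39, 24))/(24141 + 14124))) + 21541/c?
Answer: -15554788208653/219458966 ≈ -70878.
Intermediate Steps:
a(z) = 2*z² (a(z) = z*(2*z) = 2*z²)
c = -44371/7688 (c = -44371/(2*62²) = -44371/(2*3844) = -44371/7688 ≈ -5.7715)
26037/(((309*(-38) + T(39, 24))/(24141 + 14124))) + 21541/c = 26037/(((309*(-38) - 129*24)/(24141 + 14124))) + 21541/(-44371/7688) = 26037/(((-11742 - 3096)/38265)) + 21541*(-7688/44371) = 26037/((-14838*1/38265)) - 165607208/44371 = 26037/(-4946/12755) - 165607208/44371 = 26037*(-12755/4946) - 165607208/44371 = -332101935/4946 - 165607208/44371 = -15554788208653/219458966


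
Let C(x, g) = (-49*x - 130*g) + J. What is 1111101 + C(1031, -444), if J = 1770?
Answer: 1120072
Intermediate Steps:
C(x, g) = 1770 - 130*g - 49*x (C(x, g) = (-49*x - 130*g) + 1770 = (-130*g - 49*x) + 1770 = 1770 - 130*g - 49*x)
1111101 + C(1031, -444) = 1111101 + (1770 - 130*(-444) - 49*1031) = 1111101 + (1770 + 57720 - 50519) = 1111101 + 8971 = 1120072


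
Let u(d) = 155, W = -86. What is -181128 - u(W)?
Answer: -181283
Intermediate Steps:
-181128 - u(W) = -181128 - 1*155 = -181128 - 155 = -181283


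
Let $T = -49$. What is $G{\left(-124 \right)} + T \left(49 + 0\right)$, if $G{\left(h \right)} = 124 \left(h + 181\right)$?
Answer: $4667$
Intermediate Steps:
$G{\left(h \right)} = 22444 + 124 h$ ($G{\left(h \right)} = 124 \left(181 + h\right) = 22444 + 124 h$)
$G{\left(-124 \right)} + T \left(49 + 0\right) = \left(22444 + 124 \left(-124\right)\right) - 49 \left(49 + 0\right) = \left(22444 - 15376\right) - 2401 = 7068 - 2401 = 4667$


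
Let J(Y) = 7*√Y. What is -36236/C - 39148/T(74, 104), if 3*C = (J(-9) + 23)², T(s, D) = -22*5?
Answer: 894551494/2587475 + 26252982*I/235225 ≈ 345.72 + 111.61*I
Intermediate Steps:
T(s, D) = -110
C = (23 + 21*I)²/3 (C = (7*√(-9) + 23)²/3 = (7*(3*I) + 23)²/3 = (21*I + 23)²/3 = (23 + 21*I)²/3 ≈ 29.333 + 322.0*I)
-36236/C - 39148/T(74, 104) = -36236*9*(88/3 - 322*I)/940900 - 39148/(-110) = -81531*(88/3 - 322*I)/235225 - 39148*(-1/110) = -81531*(88/3 - 322*I)/235225 + 19574/55 = 19574/55 - 81531*(88/3 - 322*I)/235225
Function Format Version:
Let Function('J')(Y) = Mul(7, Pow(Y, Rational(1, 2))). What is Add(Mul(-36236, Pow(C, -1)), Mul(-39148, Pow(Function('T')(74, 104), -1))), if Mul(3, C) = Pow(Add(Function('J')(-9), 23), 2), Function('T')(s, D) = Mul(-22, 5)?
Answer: Add(Rational(894551494, 2587475), Mul(Rational(26252982, 235225), I)) ≈ Add(345.72, Mul(111.61, I))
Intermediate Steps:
Function('T')(s, D) = -110
C = Mul(Rational(1, 3), Pow(Add(23, Mul(21, I)), 2)) (C = Mul(Rational(1, 3), Pow(Add(Mul(7, Pow(-9, Rational(1, 2))), 23), 2)) = Mul(Rational(1, 3), Pow(Add(Mul(7, Mul(3, I)), 23), 2)) = Mul(Rational(1, 3), Pow(Add(Mul(21, I), 23), 2)) = Mul(Rational(1, 3), Pow(Add(23, Mul(21, I)), 2)) ≈ Add(29.333, Mul(322.00, I)))
Add(Mul(-36236, Pow(C, -1)), Mul(-39148, Pow(Function('T')(74, 104), -1))) = Add(Mul(-36236, Pow(Add(Rational(88, 3), Mul(322, I)), -1)), Mul(-39148, Pow(-110, -1))) = Add(Mul(-36236, Mul(Rational(9, 940900), Add(Rational(88, 3), Mul(-322, I)))), Mul(-39148, Rational(-1, 110))) = Add(Mul(Rational(-81531, 235225), Add(Rational(88, 3), Mul(-322, I))), Rational(19574, 55)) = Add(Rational(19574, 55), Mul(Rational(-81531, 235225), Add(Rational(88, 3), Mul(-322, I))))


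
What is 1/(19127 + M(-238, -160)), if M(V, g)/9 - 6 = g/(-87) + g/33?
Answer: 319/6110099 ≈ 5.2209e-5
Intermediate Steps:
M(V, g) = 54 + 54*g/319 (M(V, g) = 54 + 9*(g/(-87) + g/33) = 54 + 9*(g*(-1/87) + g*(1/33)) = 54 + 9*(-g/87 + g/33) = 54 + 9*(6*g/319) = 54 + 54*g/319)
1/(19127 + M(-238, -160)) = 1/(19127 + (54 + (54/319)*(-160))) = 1/(19127 + (54 - 8640/319)) = 1/(19127 + 8586/319) = 1/(6110099/319) = 319/6110099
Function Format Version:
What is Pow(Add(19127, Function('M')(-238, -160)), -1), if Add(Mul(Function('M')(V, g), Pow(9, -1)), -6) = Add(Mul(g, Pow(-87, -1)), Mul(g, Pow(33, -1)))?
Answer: Rational(319, 6110099) ≈ 5.2209e-5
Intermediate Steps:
Function('M')(V, g) = Add(54, Mul(Rational(54, 319), g)) (Function('M')(V, g) = Add(54, Mul(9, Add(Mul(g, Pow(-87, -1)), Mul(g, Pow(33, -1))))) = Add(54, Mul(9, Add(Mul(g, Rational(-1, 87)), Mul(g, Rational(1, 33))))) = Add(54, Mul(9, Add(Mul(Rational(-1, 87), g), Mul(Rational(1, 33), g)))) = Add(54, Mul(9, Mul(Rational(6, 319), g))) = Add(54, Mul(Rational(54, 319), g)))
Pow(Add(19127, Function('M')(-238, -160)), -1) = Pow(Add(19127, Add(54, Mul(Rational(54, 319), -160))), -1) = Pow(Add(19127, Add(54, Rational(-8640, 319))), -1) = Pow(Add(19127, Rational(8586, 319)), -1) = Pow(Rational(6110099, 319), -1) = Rational(319, 6110099)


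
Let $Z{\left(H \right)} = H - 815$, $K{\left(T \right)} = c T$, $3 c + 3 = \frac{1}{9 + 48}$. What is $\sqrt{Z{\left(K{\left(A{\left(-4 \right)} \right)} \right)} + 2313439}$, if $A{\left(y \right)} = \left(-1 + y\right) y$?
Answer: $\frac{2 \sqrt{1878412694}}{57} \approx 1520.7$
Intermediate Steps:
$c = - \frac{170}{171}$ ($c = -1 + \frac{1}{3 \left(9 + 48\right)} = -1 + \frac{1}{3 \cdot 57} = -1 + \frac{1}{3} \cdot \frac{1}{57} = -1 + \frac{1}{171} = - \frac{170}{171} \approx -0.99415$)
$A{\left(y \right)} = y \left(-1 + y\right)$
$K{\left(T \right)} = - \frac{170 T}{171}$
$Z{\left(H \right)} = -815 + H$ ($Z{\left(H \right)} = H - 815 = -815 + H$)
$\sqrt{Z{\left(K{\left(A{\left(-4 \right)} \right)} \right)} + 2313439} = \sqrt{\left(-815 - \frac{170 \left(- 4 \left(-1 - 4\right)\right)}{171}\right) + 2313439} = \sqrt{\left(-815 - \frac{170 \left(\left(-4\right) \left(-5\right)\right)}{171}\right) + 2313439} = \sqrt{\left(-815 - \frac{3400}{171}\right) + 2313439} = \sqrt{- \frac{142765}{171} + 2313439} = \sqrt{\frac{395455304}{171}} = \frac{2 \sqrt{1878412694}}{57}$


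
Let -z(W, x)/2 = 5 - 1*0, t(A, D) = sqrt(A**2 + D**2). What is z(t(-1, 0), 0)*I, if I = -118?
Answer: 1180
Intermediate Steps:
z(W, x) = -10 (z(W, x) = -2*(5 - 1*0) = -2*(5 + 0) = -2*5 = -10)
z(t(-1, 0), 0)*I = -10*(-118) = 1180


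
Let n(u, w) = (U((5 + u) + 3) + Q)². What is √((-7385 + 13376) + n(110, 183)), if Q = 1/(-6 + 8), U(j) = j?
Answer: √80133/2 ≈ 141.54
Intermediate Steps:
Q = ½ (Q = 1/2 = ½ ≈ 0.50000)
n(u, w) = (17/2 + u)² (n(u, w) = (((5 + u) + 3) + ½)² = ((8 + u) + ½)² = (17/2 + u)²)
√((-7385 + 13376) + n(110, 183)) = √((-7385 + 13376) + (17 + 2*110)²/4) = √(5991 + (17 + 220)²/4) = √(5991 + (¼)*237²) = √(5991 + (¼)*56169) = √(5991 + 56169/4) = √(80133/4) = √80133/2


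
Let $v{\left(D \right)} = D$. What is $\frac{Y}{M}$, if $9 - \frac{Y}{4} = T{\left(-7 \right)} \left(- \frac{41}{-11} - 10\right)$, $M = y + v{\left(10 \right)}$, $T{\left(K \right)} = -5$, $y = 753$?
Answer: $- \frac{984}{8393} \approx -0.11724$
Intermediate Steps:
$M = 763$ ($M = 753 + 10 = 763$)
$Y = - \frac{984}{11}$ ($Y = 36 - 4 \left(- 5 \left(- \frac{41}{-11} - 10\right)\right) = 36 - 4 \left(- 5 \left(\left(-41\right) \left(- \frac{1}{11}\right) - 10\right)\right) = 36 - 4 \left(- 5 \left(\frac{41}{11} - 10\right)\right) = 36 - 4 \left(\left(-5\right) \left(- \frac{69}{11}\right)\right) = 36 - \frac{1380}{11} = - \frac{984}{11} \approx -89.455$)
$\frac{Y}{M} = - \frac{984}{11 \cdot 763} = \left(- \frac{984}{11}\right) \frac{1}{763} = - \frac{984}{8393}$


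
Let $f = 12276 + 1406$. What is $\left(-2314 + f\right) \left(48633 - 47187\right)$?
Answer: $16438128$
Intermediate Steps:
$f = 13682$
$\left(-2314 + f\right) \left(48633 - 47187\right) = \left(-2314 + 13682\right) \left(48633 - 47187\right) = 11368 \cdot 1446 = 16438128$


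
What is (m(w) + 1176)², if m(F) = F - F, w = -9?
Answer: 1382976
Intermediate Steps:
m(F) = 0
(m(w) + 1176)² = (0 + 1176)² = 1176² = 1382976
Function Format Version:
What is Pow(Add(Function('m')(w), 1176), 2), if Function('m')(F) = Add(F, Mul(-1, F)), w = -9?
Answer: 1382976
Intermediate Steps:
Function('m')(F) = 0
Pow(Add(Function('m')(w), 1176), 2) = Pow(Add(0, 1176), 2) = Pow(1176, 2) = 1382976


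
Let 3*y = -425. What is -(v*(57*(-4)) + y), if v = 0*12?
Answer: 425/3 ≈ 141.67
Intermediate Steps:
v = 0
y = -425/3 (y = (⅓)*(-425) = -425/3 ≈ -141.67)
-(v*(57*(-4)) + y) = -(0*(57*(-4)) - 425/3) = -(0*(-228) - 425/3) = -(0 - 425/3) = -1*(-425/3) = 425/3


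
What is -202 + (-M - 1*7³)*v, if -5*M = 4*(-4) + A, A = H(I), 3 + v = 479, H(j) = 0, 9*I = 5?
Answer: -824966/5 ≈ -1.6499e+5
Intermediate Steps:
I = 5/9 (I = (⅑)*5 = 5/9 ≈ 0.55556)
v = 476 (v = -3 + 479 = 476)
A = 0
M = 16/5 (M = -(4*(-4) + 0)/5 = -(-16 + 0)/5 = -⅕*(-16) = 16/5 ≈ 3.2000)
-202 + (-M - 1*7³)*v = -202 + (-1*16/5 - 1*7³)*476 = -202 + (-16/5 - 1*343)*476 = -202 + (-16/5 - 343)*476 = -202 - 1731/5*476 = -202 - 823956/5 = -824966/5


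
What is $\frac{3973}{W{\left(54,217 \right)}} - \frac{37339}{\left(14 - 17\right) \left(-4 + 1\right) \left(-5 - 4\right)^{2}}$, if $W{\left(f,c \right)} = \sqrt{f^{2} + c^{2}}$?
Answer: $- \frac{37339}{729} + \frac{29 \sqrt{50005}}{365} \approx -33.453$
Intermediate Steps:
$W{\left(f,c \right)} = \sqrt{c^{2} + f^{2}}$
$\frac{3973}{W{\left(54,217 \right)}} - \frac{37339}{\left(14 - 17\right) \left(-4 + 1\right) \left(-5 - 4\right)^{2}} = \frac{3973}{\sqrt{217^{2} + 54^{2}}} - \frac{37339}{\left(14 - 17\right) \left(-4 + 1\right) \left(-5 - 4\right)^{2}} = \frac{3973}{\sqrt{47089 + 2916}} - \frac{37339}{\left(-3\right) \left(-3\right) \left(-9\right)^{2}} = \frac{3973}{\sqrt{50005}} - \frac{37339}{9 \cdot 81} = 3973 \frac{\sqrt{50005}}{50005} - \frac{37339}{729} = \frac{29 \sqrt{50005}}{365} - \frac{37339}{729} = - \frac{37339}{729} + \frac{29 \sqrt{50005}}{365}$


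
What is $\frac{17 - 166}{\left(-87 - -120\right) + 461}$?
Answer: $- \frac{149}{494} \approx -0.30162$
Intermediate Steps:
$\frac{17 - 166}{\left(-87 - -120\right) + 461} = - \frac{149}{\left(-87 + 120\right) + 461} = - \frac{149}{33 + 461} = - \frac{149}{494}$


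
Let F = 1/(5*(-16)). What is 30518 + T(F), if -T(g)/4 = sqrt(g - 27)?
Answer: 30518 - I*sqrt(10805)/5 ≈ 30518.0 - 20.789*I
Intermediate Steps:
F = -1/80 (F = 1/(-80) = -1/80 ≈ -0.012500)
T(g) = -4*sqrt(-27 + g) (T(g) = -4*sqrt(g - 27) = -4*sqrt(-27 + g))
30518 + T(F) = 30518 - 4*sqrt(-27 - 1/80) = 30518 - I*sqrt(10805)/5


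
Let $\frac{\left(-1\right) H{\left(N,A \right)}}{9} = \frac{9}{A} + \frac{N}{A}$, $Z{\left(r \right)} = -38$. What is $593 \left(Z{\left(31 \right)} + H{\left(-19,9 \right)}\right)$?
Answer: $-16604$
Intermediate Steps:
$H{\left(N,A \right)} = - \frac{81}{A} - \frac{9 N}{A}$ ($H{\left(N,A \right)} = - 9 \left(\frac{9}{A} + \frac{N}{A}\right) = - \frac{81}{A} - \frac{9 N}{A}$)
$593 \left(Z{\left(31 \right)} + H{\left(-19,9 \right)}\right) = 593 \left(-38 + \frac{9 \left(-9 - -19\right)}{9}\right) = 593 \left(-38 + 9 \cdot \frac{1}{9} \left(-9 + 19\right)\right) = 593 \left(-38 + 9 \cdot \frac{1}{9} \cdot 10\right) = 593 \left(-38 + 10\right) = 593 \left(-28\right) = -16604$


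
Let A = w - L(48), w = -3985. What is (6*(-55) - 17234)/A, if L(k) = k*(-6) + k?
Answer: 17564/3745 ≈ 4.6900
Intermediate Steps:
L(k) = -5*k (L(k) = -6*k + k = -5*k)
A = -3745 (A = -3985 - (-5)*48 = -3985 - 1*(-240) = -3985 + 240 = -3745)
(6*(-55) - 17234)/A = (6*(-55) - 17234)/(-3745) = (-330 - 17234)*(-1/3745) = -17564*(-1/3745) = 17564/3745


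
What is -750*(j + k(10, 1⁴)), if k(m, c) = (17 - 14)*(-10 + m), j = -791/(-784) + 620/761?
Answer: -58287375/42616 ≈ -1367.7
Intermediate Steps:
j = 155433/85232 (j = -791*(-1/784) + 620*(1/761) = 113/112 + 620/761 = 155433/85232 ≈ 1.8236)
k(m, c) = -30 + 3*m (k(m, c) = 3*(-10 + m) = -30 + 3*m)
-750*(j + k(10, 1⁴)) = -750*(155433/85232 + (-30 + 3*10)) = -750*(155433/85232 + (-30 + 30)) = -750*(155433/85232 + 0) = -750*155433/85232 = -58287375/42616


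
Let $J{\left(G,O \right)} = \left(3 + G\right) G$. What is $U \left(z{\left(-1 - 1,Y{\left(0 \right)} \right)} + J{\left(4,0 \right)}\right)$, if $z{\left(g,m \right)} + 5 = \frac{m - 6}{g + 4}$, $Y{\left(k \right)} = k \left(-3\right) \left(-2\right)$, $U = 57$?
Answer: $1140$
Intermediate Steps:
$Y{\left(k \right)} = 6 k$ ($Y{\left(k \right)} = - 3 k \left(-2\right) = 6 k$)
$z{\left(g,m \right)} = -5 + \frac{-6 + m}{4 + g}$ ($z{\left(g,m \right)} = -5 + \frac{m - 6}{g + 4} = -5 + \frac{-6 + m}{4 + g}$)
$J{\left(G,O \right)} = G \left(3 + G\right)$
$U \left(z{\left(-1 - 1,Y{\left(0 \right)} \right)} + J{\left(4,0 \right)}\right) = 57 \left(\frac{-26 + 6 \cdot 0 - 5 \left(-1 - 1\right)}{4 - 2} + 4 \left(3 + 4\right)\right) = 57 \left(\frac{-26 + 0 - -10}{4 - 2} + 4 \cdot 7\right) = 57 \left(\frac{-26 + 0 + 10}{2} + 28\right) = 57 \left(\frac{1}{2} \left(-16\right) + 28\right) = 57 \left(-8 + 28\right) = 57 \cdot 20 = 1140$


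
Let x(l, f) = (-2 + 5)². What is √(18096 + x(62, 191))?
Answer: √18105 ≈ 134.55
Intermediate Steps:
x(l, f) = 9 (x(l, f) = 3² = 9)
√(18096 + x(62, 191)) = √(18096 + 9) = √18105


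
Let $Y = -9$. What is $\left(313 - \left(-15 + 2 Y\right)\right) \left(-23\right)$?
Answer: $-7958$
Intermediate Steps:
$\left(313 - \left(-15 + 2 Y\right)\right) \left(-23\right) = \left(313 + \left(\left(-2\right) \left(-9\right) + \left(7 + 8\right)\right)\right) \left(-23\right) = \left(313 + \left(18 + 15\right)\right) \left(-23\right) = \left(313 + 33\right) \left(-23\right) = 346 \left(-23\right) = -7958$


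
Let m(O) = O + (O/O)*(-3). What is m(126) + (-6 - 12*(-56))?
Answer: 789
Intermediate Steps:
m(O) = -3 + O (m(O) = O + 1*(-3) = O - 3 = -3 + O)
m(126) + (-6 - 12*(-56)) = (-3 + 126) + (-6 - 12*(-56)) = 123 + (-6 + 672) = 123 + 666 = 789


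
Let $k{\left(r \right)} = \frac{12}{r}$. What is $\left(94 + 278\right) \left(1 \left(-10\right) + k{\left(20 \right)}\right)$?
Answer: $- \frac{17484}{5} \approx -3496.8$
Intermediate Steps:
$\left(94 + 278\right) \left(1 \left(-10\right) + k{\left(20 \right)}\right) = \left(94 + 278\right) \left(1 \left(-10\right) + \frac{12}{20}\right) = 372 \left(-10 + 12 \cdot \frac{1}{20}\right) = 372 \left(-10 + \frac{3}{5}\right) = 372 \left(- \frac{47}{5}\right) = - \frac{17484}{5}$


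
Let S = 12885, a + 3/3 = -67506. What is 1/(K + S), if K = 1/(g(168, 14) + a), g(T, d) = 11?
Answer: 67496/869685959 ≈ 7.7610e-5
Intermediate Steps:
a = -67507 (a = -1 - 67506 = -67507)
K = -1/67496 (K = 1/(11 - 67507) = 1/(-67496) = -1/67496 ≈ -1.4816e-5)
1/(K + S) = 1/(-1/67496 + 12885) = 1/(869685959/67496) = 67496/869685959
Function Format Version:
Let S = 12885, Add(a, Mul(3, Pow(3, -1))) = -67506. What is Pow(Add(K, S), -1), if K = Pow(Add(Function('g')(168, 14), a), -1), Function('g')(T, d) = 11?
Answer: Rational(67496, 869685959) ≈ 7.7610e-5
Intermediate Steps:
a = -67507 (a = Add(-1, -67506) = -67507)
K = Rational(-1, 67496) (K = Pow(Add(11, -67507), -1) = Pow(-67496, -1) = Rational(-1, 67496) ≈ -1.4816e-5)
Pow(Add(K, S), -1) = Pow(Add(Rational(-1, 67496), 12885), -1) = Pow(Rational(869685959, 67496), -1) = Rational(67496, 869685959)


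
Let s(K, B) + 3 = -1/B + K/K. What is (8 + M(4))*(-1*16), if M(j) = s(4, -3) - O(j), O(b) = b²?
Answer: 464/3 ≈ 154.67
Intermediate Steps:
s(K, B) = -2 - 1/B (s(K, B) = -3 + (-1/B + K/K) = -3 + (-1/B + 1) = -3 + (1 - 1/B) = -2 - 1/B)
M(j) = -5/3 - j² (M(j) = (-2 - 1/(-3)) - j² = (-2 - 1*(-⅓)) - j² = (-2 + ⅓) - j² = -5/3 - j²)
(8 + M(4))*(-1*16) = (8 + (-5/3 - 1*4²))*(-1*16) = (8 + (-5/3 - 1*16))*(-16) = (8 + (-5/3 - 16))*(-16) = (8 - 53/3)*(-16) = -29/3*(-16) = 464/3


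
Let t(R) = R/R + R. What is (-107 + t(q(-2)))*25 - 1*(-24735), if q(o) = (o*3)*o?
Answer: 22385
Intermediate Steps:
q(o) = 3*o**2 (q(o) = (3*o)*o = 3*o**2)
t(R) = 1 + R
(-107 + t(q(-2)))*25 - 1*(-24735) = (-107 + (1 + 3*(-2)**2))*25 - 1*(-24735) = (-107 + (1 + 3*4))*25 + 24735 = (-107 + (1 + 12))*25 + 24735 = (-107 + 13)*25 + 24735 = -94*25 + 24735 = -2350 + 24735 = 22385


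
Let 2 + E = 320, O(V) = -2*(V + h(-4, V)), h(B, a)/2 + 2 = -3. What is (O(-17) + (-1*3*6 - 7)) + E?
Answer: 347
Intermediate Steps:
h(B, a) = -10 (h(B, a) = -4 + 2*(-3) = -4 - 6 = -10)
O(V) = 20 - 2*V (O(V) = -2*(V - 10) = -2*(-10 + V) = 20 - 2*V)
E = 318 (E = -2 + 320 = 318)
(O(-17) + (-1*3*6 - 7)) + E = ((20 - 2*(-17)) + (-1*3*6 - 7)) + 318 = ((20 + 34) + (-3*6 - 7)) + 318 = (54 + (-18 - 7)) + 318 = (54 - 25) + 318 = 29 + 318 = 347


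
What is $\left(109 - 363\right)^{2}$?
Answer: $64516$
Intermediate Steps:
$\left(109 - 363\right)^{2} = \left(-254\right)^{2} = 64516$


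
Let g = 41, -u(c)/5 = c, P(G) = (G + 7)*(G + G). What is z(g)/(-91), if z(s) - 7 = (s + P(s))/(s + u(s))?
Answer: 69/364 ≈ 0.18956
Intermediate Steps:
P(G) = 2*G*(7 + G) (P(G) = (7 + G)*(2*G) = 2*G*(7 + G))
u(c) = -5*c
z(s) = 7 - (s + 2*s*(7 + s))/(4*s) (z(s) = 7 + (s + 2*s*(7 + s))/(s - 5*s) = 7 + (s + 2*s*(7 + s))/((-4*s)) = 7 + (s + 2*s*(7 + s))*(-1/(4*s)) = 7 - (s + 2*s*(7 + s))/(4*s))
z(g)/(-91) = (13/4 - ½*41)/(-91) = (13/4 - 41/2)*(-1/91) = -69/4*(-1/91) = 69/364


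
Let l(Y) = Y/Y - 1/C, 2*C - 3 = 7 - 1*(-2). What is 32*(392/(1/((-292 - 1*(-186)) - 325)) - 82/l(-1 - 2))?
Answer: -27048064/5 ≈ -5.4096e+6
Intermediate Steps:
C = 6 (C = 3/2 + (7 - 1*(-2))/2 = 3/2 + (7 + 2)/2 = 3/2 + (1/2)*9 = 3/2 + 9/2 = 6)
l(Y) = 5/6 (l(Y) = Y/Y - 1/6 = 1 - 1*1/6 = 1 - 1/6 = 5/6)
32*(392/(1/((-292 - 1*(-186)) - 325)) - 82/l(-1 - 2)) = 32*(392/(1/((-292 - 1*(-186)) - 325)) - 82/5/6) = 32*(392/(1/((-292 + 186) - 325)) - 82*6/5) = 32*(392/(1/(-106 - 325)) - 492/5) = 32*(392/(1/(-431)) - 492/5) = 32*(392/(-1/431) - 492/5) = 32*(392*(-431) - 492/5) = 32*(-168952 - 492/5) = 32*(-845252/5) = -27048064/5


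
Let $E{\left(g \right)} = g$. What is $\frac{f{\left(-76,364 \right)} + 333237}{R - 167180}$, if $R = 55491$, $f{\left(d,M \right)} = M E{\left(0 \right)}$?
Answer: $- \frac{333237}{111689} \approx -2.9836$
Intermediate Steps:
$f{\left(d,M \right)} = 0$ ($f{\left(d,M \right)} = M 0 = 0$)
$\frac{f{\left(-76,364 \right)} + 333237}{R - 167180} = \frac{0 + 333237}{55491 - 167180} = \frac{333237}{-111689} = 333237 \left(- \frac{1}{111689}\right) = - \frac{333237}{111689}$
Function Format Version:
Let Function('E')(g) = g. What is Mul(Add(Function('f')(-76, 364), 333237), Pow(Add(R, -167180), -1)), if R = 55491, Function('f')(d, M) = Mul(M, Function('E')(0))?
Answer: Rational(-333237, 111689) ≈ -2.9836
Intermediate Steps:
Function('f')(d, M) = 0 (Function('f')(d, M) = Mul(M, 0) = 0)
Mul(Add(Function('f')(-76, 364), 333237), Pow(Add(R, -167180), -1)) = Mul(Add(0, 333237), Pow(Add(55491, -167180), -1)) = Mul(333237, Pow(-111689, -1)) = Mul(333237, Rational(-1, 111689)) = Rational(-333237, 111689)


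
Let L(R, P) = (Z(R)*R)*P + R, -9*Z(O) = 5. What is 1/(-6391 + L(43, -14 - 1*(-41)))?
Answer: -1/6993 ≈ -0.00014300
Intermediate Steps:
Z(O) = -5/9 (Z(O) = -1/9*5 = -5/9)
L(R, P) = R - 5*P*R/9 (L(R, P) = (-5*R/9)*P + R = -5*P*R/9 + R = R - 5*P*R/9)
1/(-6391 + L(43, -14 - 1*(-41))) = 1/(-6391 + (1/9)*43*(9 - 5*(-14 - 1*(-41)))) = 1/(-6391 + (1/9)*43*(9 - 5*(-14 + 41))) = 1/(-6391 + (1/9)*43*(9 - 5*27)) = 1/(-6391 + (1/9)*43*(9 - 135)) = 1/(-6391 + (1/9)*43*(-126)) = 1/(-6391 - 602) = 1/(-6993) = -1/6993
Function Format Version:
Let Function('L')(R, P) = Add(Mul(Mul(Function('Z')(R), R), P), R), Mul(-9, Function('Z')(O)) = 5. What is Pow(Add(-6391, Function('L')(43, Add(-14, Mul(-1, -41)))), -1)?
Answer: Rational(-1, 6993) ≈ -0.00014300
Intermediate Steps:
Function('Z')(O) = Rational(-5, 9) (Function('Z')(O) = Mul(Rational(-1, 9), 5) = Rational(-5, 9))
Function('L')(R, P) = Add(R, Mul(Rational(-5, 9), P, R)) (Function('L')(R, P) = Add(Mul(Mul(Rational(-5, 9), R), P), R) = Add(Mul(Rational(-5, 9), P, R), R) = Add(R, Mul(Rational(-5, 9), P, R)))
Pow(Add(-6391, Function('L')(43, Add(-14, Mul(-1, -41)))), -1) = Pow(Add(-6391, Mul(Rational(1, 9), 43, Add(9, Mul(-5, Add(-14, Mul(-1, -41)))))), -1) = Pow(Add(-6391, Mul(Rational(1, 9), 43, Add(9, Mul(-5, Add(-14, 41))))), -1) = Pow(Add(-6391, Mul(Rational(1, 9), 43, Add(9, Mul(-5, 27)))), -1) = Pow(Add(-6391, Mul(Rational(1, 9), 43, Add(9, -135))), -1) = Pow(Add(-6391, Mul(Rational(1, 9), 43, -126)), -1) = Pow(Add(-6391, -602), -1) = Pow(-6993, -1) = Rational(-1, 6993)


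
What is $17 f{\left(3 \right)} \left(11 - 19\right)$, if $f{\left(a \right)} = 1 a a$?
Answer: $-1224$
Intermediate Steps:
$f{\left(a \right)} = a^{2}$ ($f{\left(a \right)} = a a = a^{2}$)
$17 f{\left(3 \right)} \left(11 - 19\right) = 17 \cdot 3^{2} \left(11 - 19\right) = 17 \cdot 9 \left(-8\right) = 153 \left(-8\right) = -1224$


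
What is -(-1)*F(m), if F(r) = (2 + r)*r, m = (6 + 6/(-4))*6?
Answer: 783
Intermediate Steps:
m = 27 (m = (6 + 6*(-¼))*6 = (6 - 3/2)*6 = (9/2)*6 = 27)
F(r) = r*(2 + r)
-(-1)*F(m) = -(-1)*27*(2 + 27) = -(-1)*27*29 = -(-1)*783 = -1*(-783) = 783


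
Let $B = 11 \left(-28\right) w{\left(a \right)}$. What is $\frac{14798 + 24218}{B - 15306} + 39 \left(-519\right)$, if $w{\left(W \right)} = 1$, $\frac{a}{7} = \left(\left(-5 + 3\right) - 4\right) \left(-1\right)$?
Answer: $- \frac{158040995}{7807} \approx -20244.0$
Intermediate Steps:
$a = 42$ ($a = 7 \left(\left(-5 + 3\right) - 4\right) \left(-1\right) = 7 \left(-2 - 4\right) \left(-1\right) = 7 \left(\left(-6\right) \left(-1\right)\right) = 7 \cdot 6 = 42$)
$B = -308$ ($B = 11 \left(-28\right) 1 = \left(-308\right) 1 = -308$)
$\frac{14798 + 24218}{B - 15306} + 39 \left(-519\right) = \frac{14798 + 24218}{-308 - 15306} + 39 \left(-519\right) = \frac{39016}{-15614} - 20241 = 39016 \left(- \frac{1}{15614}\right) - 20241 = - \frac{19508}{7807} - 20241 = - \frac{158040995}{7807}$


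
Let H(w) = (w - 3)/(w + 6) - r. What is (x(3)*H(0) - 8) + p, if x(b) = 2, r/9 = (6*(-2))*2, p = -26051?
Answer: -25628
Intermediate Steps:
r = -216 (r = 9*((6*(-2))*2) = 9*(-12*2) = 9*(-24) = -216)
H(w) = 216 + (-3 + w)/(6 + w) (H(w) = (w - 3)/(w + 6) - 1*(-216) = (-3 + w)/(6 + w) + 216 = 216 + (-3 + w)/(6 + w))
(x(3)*H(0) - 8) + p = (2*((1293 + 217*0)/(6 + 0)) - 8) - 26051 = (2*((1293 + 0)/6) - 8) - 26051 = (2*((⅙)*1293) - 8) - 26051 = (2*(431/2) - 8) - 26051 = (431 - 8) - 26051 = 423 - 26051 = -25628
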